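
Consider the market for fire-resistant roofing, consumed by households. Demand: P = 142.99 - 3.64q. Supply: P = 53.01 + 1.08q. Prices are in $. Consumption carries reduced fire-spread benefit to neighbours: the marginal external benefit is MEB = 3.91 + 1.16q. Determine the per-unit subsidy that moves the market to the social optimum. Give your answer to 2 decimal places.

subsidy = $34.50 per unit

Social marginal benefit = demand + MEB = 146.90 - 2.48q.
Set SMB = MC: 146.90 - 2.48q = 53.01 + 1.08q → q* = 26.3736.
The Pigouvian subsidy equals MEB at q*: 3.91 + 1.16×26.3736 = 34.5034.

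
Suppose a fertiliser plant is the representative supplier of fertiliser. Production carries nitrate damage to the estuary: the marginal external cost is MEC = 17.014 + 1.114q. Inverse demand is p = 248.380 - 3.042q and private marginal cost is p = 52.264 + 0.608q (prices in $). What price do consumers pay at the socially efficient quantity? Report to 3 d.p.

P = $134.016

Social marginal cost = private MC + MEC = 69.278 + 1.722q.
Set SMC = demand: 69.278 + 1.722q = 248.380 - 3.042q → q* = 37.5949.
Consumer price on the demand curve at q*: 248.380 − 3.042×37.5949 = 134.0163.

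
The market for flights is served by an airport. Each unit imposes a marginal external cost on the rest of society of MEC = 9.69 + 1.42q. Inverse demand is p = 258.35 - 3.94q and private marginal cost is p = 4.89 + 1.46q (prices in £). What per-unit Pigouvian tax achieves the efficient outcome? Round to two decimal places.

tax = £60.45 per unit

Social marginal cost = private MC + MEC = 14.58 + 2.88q.
Set SMC = demand: 14.58 + 2.88q = 258.35 - 3.94q → q* = 35.7434.
The Pigouvian tax equals MEC at q*: 9.69 + 1.42×35.7434 = 60.4456.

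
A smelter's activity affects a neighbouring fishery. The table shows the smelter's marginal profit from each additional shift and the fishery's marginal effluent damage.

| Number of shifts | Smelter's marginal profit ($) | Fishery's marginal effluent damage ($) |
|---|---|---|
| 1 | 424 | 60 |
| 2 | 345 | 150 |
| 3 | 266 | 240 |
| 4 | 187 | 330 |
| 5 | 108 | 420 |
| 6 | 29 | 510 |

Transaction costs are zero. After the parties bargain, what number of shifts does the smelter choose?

Bargaining reaches the level where marginal profit last exceeds marginal effluent damage.
That holds through level 3 (266 ≥ 240) but not at 4 (187 < 330).

3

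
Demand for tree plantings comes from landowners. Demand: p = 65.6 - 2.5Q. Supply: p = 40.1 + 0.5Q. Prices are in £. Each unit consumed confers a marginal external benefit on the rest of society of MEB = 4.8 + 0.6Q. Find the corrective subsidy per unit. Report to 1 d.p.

Social marginal benefit = demand + MEB = 70.4 - 1.9Q.
Set SMB = MC: 70.4 - 1.9Q = 40.1 + 0.5Q → Q* = 12.6250.
The Pigouvian subsidy equals MEB at Q*: 4.8 + 0.6×12.6250 = 12.3750.

subsidy = £12.4 per unit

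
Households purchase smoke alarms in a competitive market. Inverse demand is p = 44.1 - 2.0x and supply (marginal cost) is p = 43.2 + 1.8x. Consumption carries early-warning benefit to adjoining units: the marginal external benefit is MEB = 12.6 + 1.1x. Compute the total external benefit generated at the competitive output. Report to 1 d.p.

Market equilibrium (private): 43.2 + 1.8x = 44.1 - 2.0x → x_m = 0.2368.
Total external benefit = ∫₀^{x_m} (12.6 + 1.1x) dx = 12.6×0.2368 + ½×1.1×0.2368² = 3.0145.

3.0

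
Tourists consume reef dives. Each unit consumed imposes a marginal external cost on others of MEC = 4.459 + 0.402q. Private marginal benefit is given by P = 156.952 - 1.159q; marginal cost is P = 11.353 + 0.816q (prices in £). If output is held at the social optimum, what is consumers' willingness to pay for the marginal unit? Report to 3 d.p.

Social marginal benefit = demand − MEC = 152.493 - 1.561q.
Set SMB = MC: 152.493 - 1.561q = 11.353 + 0.816q → q* = 59.3774.
Consumer price on the demand curve at q*: 156.952 − 1.159×59.3774 = 88.1336.

P = £88.134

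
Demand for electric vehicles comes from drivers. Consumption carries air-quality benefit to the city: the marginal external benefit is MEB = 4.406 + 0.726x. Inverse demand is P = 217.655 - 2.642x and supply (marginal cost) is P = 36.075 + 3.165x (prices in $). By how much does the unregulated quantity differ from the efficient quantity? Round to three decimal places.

5.335 units

Market equilibrium (private): 36.075 + 3.165x = 217.655 - 2.642x → x_m = 31.2692.
Social marginal benefit = demand + MEB = 222.061 - 1.916x.
Set SMB = MC: 222.061 - 1.916x = 36.075 + 3.165x → x* = 36.6042.
Gap = |31.2692 − 36.6042| = 5.3350.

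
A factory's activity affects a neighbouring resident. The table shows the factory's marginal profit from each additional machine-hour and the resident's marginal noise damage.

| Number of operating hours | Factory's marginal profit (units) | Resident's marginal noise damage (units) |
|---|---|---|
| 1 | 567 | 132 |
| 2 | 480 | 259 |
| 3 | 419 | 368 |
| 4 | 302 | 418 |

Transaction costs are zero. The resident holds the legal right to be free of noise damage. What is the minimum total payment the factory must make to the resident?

Efficient level: marginal profit ≥ marginal noise damage through level 3, so k* = 3.
With the resident holding the right, the factory must at least compensate total damage at k*: 132 + 259 + 368 = 759.

759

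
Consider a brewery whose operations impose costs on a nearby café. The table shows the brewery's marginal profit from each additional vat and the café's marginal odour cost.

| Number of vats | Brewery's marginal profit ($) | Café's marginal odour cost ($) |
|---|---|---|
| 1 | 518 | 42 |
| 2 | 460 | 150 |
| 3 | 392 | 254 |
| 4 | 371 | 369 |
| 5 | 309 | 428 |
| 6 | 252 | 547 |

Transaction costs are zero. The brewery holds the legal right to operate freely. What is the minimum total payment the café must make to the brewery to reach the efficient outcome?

Left alone the brewery would choose level 6 (marginal profit stays positive).
Efficient level: k* = 4 (marginal profit ≥ marginal odour cost through 4).
The café must at least cover the brewery's forgone profit from cutting 6→4: 309 + 252 = 561.

$561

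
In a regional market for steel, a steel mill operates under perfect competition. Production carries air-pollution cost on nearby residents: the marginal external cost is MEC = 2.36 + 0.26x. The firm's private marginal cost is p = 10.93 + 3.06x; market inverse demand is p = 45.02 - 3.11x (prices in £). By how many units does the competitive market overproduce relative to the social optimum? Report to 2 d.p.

Market equilibrium (private): 10.93 + 3.06x = 45.02 - 3.11x → x_m = 5.5251.
Social marginal cost = private MC + MEC = 13.29 + 3.32x.
Set SMC = demand: 13.29 + 3.32x = 45.02 - 3.11x → x* = 4.9347.
Gap = |5.5251 − 4.9347| = 0.5904.

0.59 units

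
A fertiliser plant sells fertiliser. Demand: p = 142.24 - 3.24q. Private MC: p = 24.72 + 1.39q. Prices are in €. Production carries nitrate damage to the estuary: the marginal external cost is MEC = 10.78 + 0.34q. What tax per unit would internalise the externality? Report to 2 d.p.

Social marginal cost = private MC + MEC = 35.50 + 1.73q.
Set SMC = demand: 35.50 + 1.73q = 142.24 - 3.24q → q* = 21.4769.
The Pigouvian tax equals MEC at q*: 10.78 + 0.34×21.4769 = 18.0821.

tax = €18.08 per unit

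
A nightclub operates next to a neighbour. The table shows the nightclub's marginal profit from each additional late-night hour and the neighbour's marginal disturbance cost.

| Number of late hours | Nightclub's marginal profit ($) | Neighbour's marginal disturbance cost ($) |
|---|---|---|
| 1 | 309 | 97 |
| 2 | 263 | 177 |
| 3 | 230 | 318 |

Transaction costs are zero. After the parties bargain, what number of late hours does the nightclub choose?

2

Bargaining reaches the level where marginal profit last exceeds marginal disturbance cost.
That holds through level 2 (263 ≥ 177) but not at 3 (230 < 318).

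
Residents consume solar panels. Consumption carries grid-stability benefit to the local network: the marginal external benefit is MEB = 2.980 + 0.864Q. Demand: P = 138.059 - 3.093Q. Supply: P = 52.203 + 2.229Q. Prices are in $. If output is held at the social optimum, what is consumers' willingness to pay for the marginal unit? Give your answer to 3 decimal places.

Social marginal benefit = demand + MEB = 141.039 - 2.229Q.
Set SMB = MC: 141.039 - 2.229Q = 52.203 + 2.229Q → Q* = 19.9273.
Consumer price on the demand curve at Q*: 138.059 − 3.093×19.9273 = 76.4239.

P = $76.424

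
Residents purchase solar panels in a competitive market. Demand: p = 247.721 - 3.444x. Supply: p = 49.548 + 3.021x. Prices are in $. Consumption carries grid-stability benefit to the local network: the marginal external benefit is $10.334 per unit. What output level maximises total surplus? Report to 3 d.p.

x* = 32.252

Social marginal benefit = demand + MEB = 258.055 - 3.444x.
Set SMB = MC: 258.055 - 3.444x = 49.548 + 3.021x → x* = 32.2517.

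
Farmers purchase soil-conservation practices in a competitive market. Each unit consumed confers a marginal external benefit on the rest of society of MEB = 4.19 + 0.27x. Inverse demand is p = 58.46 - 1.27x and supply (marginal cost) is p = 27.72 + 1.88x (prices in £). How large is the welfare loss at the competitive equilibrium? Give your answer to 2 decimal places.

DWL = £8.09

Market equilibrium (private): 27.72 + 1.88x = 58.46 - 1.27x → x_m = 9.7587.
Social marginal benefit = demand + MEB = 62.65 - x.
Set SMB = MC: 62.65 - x = 27.72 + 1.88x → x* = 12.1285.
The welfare-loss triangle has base |x_m − x*| and height MEB(x_m) (the vertical gap between SMB and MC is zero at x* and MEB at x_m).
DWL = ½ × 2.3698 × 6.8249 = 8.0868.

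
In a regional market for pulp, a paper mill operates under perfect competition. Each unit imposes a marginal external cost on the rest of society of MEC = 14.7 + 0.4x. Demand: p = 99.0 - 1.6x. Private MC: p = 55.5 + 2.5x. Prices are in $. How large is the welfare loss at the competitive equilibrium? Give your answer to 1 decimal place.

DWL = $39.9

Market equilibrium (private): 55.5 + 2.5x = 99.0 - 1.6x → x_m = 10.6098.
Social marginal cost = private MC + MEC = 70.2 + 2.9x.
Set SMC = demand: 70.2 + 2.9x = 99.0 - 1.6x → x* = 6.4000.
The loss is the area between SMC and demand from x* to x_m; with linear curves that's a triangle of height MEC(x_m).
DWL = ½ × 4.2098 × 18.9439 = 39.8750.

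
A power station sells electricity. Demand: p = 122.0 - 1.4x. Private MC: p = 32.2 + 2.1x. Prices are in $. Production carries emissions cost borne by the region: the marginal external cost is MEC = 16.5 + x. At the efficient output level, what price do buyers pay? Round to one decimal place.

Social marginal cost = private MC + MEC = 48.7 + 3.1x.
Set SMC = demand: 48.7 + 3.1x = 122.0 - 1.4x → x* = 16.2889.
Consumer price on the demand curve at x*: 122.0 − 1.4×16.2889 = 99.1955.

P = $99.2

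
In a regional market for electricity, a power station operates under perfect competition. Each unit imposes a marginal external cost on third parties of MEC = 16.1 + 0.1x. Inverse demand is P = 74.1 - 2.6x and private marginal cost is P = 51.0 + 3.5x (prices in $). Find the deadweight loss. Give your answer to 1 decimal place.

Market equilibrium (private): 51.0 + 3.5x = 74.1 - 2.6x → x_m = 3.7869.
Social marginal cost = private MC + MEC = 67.1 + 3.6x.
Set SMC = demand: 67.1 + 3.6x = 74.1 - 2.6x → x* = 1.1290.
The loss is the area between SMC and demand from x* to x_m; with linear curves that's a triangle of height MEC(x_m).
DWL = ½ × 2.6579 × 16.4787 = 21.8994.

DWL = $21.9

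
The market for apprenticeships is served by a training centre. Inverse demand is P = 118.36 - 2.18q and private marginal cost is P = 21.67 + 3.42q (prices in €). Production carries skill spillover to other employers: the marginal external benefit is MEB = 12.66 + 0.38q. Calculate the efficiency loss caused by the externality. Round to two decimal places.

Market equilibrium (private): 21.67 + 3.42q = 118.36 - 2.18q → q_m = 17.2661.
Social marginal cost = private MC − MEB = 9.01 + 3.04q.
Set SMC = demand: 9.01 + 3.04q = 118.36 - 2.18q → q* = 20.9483.
The loss is the area between SMC and demand from q* to q_m; with linear curves that's a triangle of height MEB(q_m).
DWL = ½ × 3.6822 × 19.2211 = 35.3880.

DWL = €35.39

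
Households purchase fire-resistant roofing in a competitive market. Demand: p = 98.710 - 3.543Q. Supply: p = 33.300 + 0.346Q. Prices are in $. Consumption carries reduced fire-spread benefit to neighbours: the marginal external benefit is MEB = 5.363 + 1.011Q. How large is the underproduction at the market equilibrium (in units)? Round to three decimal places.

Market equilibrium (private): 33.300 + 0.346Q = 98.710 - 3.543Q → Q_m = 16.8192.
Social marginal benefit = demand + MEB = 104.073 - 2.532Q.
Set SMB = MC: 104.073 - 2.532Q = 33.300 + 0.346Q → Q* = 24.5910.
Gap = |16.8192 − 24.5910| = 7.7718.

7.772 units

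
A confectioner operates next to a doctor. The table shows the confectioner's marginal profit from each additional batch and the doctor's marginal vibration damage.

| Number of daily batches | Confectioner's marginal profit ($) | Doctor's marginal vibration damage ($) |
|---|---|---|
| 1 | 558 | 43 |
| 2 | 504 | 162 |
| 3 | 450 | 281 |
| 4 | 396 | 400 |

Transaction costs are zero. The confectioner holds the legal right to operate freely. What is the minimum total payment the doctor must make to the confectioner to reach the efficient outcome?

Left alone the confectioner would choose level 4 (marginal profit stays positive).
Efficient level: k* = 3 (marginal profit ≥ marginal vibration damage through 3).
The doctor must at least cover the confectioner's forgone profit from cutting 4→3: 396 = 396.

$396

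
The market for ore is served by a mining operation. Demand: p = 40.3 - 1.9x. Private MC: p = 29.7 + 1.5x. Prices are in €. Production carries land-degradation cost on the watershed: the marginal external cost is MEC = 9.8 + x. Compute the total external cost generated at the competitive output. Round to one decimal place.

€35.4

Market equilibrium (private): 29.7 + 1.5x = 40.3 - 1.9x → x_m = 3.1176.
Total external cost = ∫₀^{x_m} (9.8 + 1.0x) dx = 9.8×3.1176 + ½×1.0×3.1176² = 35.4122.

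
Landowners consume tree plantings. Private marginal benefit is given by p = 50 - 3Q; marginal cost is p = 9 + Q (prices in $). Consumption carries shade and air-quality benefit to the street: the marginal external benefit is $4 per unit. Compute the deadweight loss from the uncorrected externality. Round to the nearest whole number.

DWL = $2

Market equilibrium (private): 9 + Q = 50 - 3Q → Q_m = 10.2500.
Social marginal benefit = demand + MEB = 54 - 3Q.
Set SMB = MC: 54 - 3Q = 9 + Q → Q* = 11.2500.
The loss is the area between SMB and MC from Q* to Q_m; with linear curves that's a triangle of height MEB(Q_m).
DWL = ½ × 1.0000 × 4.0000 = 2.0000.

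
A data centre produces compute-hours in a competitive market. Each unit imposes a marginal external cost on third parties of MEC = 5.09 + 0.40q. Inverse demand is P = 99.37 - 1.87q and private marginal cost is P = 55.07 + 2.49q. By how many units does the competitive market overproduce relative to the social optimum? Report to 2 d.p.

1.92 units

Market equilibrium (private): 55.07 + 2.49q = 99.37 - 1.87q → q_m = 10.1606.
Social marginal cost = private MC + MEC = 60.16 + 2.89q.
Set SMC = demand: 60.16 + 2.89q = 99.37 - 1.87q → q* = 8.2374.
Gap = |10.1606 − 8.2374| = 1.9232.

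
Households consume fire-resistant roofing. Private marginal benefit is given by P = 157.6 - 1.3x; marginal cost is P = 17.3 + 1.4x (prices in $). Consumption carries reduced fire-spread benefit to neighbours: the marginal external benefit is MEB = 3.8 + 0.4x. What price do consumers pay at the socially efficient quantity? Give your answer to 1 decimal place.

Social marginal benefit = demand + MEB = 161.4 - 0.9x.
Set SMB = MC: 161.4 - 0.9x = 17.3 + 1.4x → x* = 62.6522.
Consumer price on the demand curve at x*: 157.6 − 1.3×62.6522 = 76.1521.

P = $76.2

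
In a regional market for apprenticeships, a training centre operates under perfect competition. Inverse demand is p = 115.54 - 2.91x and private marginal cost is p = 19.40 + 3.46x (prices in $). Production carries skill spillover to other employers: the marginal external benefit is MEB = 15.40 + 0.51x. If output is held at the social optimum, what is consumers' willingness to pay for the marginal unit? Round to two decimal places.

Social marginal cost = private MC − MEB = 4.00 + 2.95x.
Set SMC = demand: 4.00 + 2.95x = 115.54 - 2.91x → x* = 19.0341.
Consumer price on the demand curve at x*: 115.54 − 2.91×19.0341 = 60.1508.

P = $60.15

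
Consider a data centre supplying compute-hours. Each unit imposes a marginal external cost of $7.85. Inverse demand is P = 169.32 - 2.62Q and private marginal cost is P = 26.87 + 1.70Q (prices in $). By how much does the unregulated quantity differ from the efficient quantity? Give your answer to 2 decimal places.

1.82 units

Market equilibrium (private): 26.87 + 1.70Q = 169.32 - 2.62Q → Q_m = 32.9745.
Social marginal cost = private MC + MEC = 34.72 + 1.70Q.
Set SMC = demand: 34.72 + 1.70Q = 169.32 - 2.62Q → Q* = 31.1574.
Gap = |32.9745 − 31.1574| = 1.8171.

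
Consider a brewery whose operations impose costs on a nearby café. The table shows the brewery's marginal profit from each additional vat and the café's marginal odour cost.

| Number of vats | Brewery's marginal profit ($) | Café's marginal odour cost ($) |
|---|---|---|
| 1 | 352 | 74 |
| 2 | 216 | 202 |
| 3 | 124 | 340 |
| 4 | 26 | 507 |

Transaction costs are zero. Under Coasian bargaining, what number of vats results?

Bargaining reaches the level where marginal profit last exceeds marginal odour cost.
That holds through level 2 (216 ≥ 202) but not at 3 (124 < 340).

2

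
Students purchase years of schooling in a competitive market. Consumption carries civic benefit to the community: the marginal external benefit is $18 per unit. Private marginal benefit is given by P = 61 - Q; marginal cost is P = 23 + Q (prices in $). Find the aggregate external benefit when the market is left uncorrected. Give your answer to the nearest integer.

$342

Market equilibrium (private): 23 + Q = 61 - Q → Q_m = 19.0000.
Total external benefit = MEB × Q_m = 18 × 19.0000 = 342.0000.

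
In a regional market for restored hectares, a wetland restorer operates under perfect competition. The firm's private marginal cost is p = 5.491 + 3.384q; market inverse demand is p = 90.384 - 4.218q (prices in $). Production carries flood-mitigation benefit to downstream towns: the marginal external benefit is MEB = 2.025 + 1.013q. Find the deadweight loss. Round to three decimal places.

Market equilibrium (private): 5.491 + 3.384q = 90.384 - 4.218q → q_m = 11.1672.
Social marginal cost = private MC − MEB = 3.466 + 2.371q.
Set SMC = demand: 3.466 + 2.371q = 90.384 - 4.218q → q* = 13.1914.
Height of the DWL triangle at q_m is demand(q_m) − SMC(q_m) = MEB(q_m) = 13.3374.
DWL = ½ × 2.0242 × 13.3374 = 13.4988.

DWL = $13.499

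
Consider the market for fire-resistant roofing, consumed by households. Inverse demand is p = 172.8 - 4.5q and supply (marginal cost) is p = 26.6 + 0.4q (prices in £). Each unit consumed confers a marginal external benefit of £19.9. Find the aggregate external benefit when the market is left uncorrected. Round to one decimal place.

£593.8

Market equilibrium (private): 26.6 + 0.4q = 172.8 - 4.5q → q_m = 29.8367.
Total external benefit = MEB × q_m = 19.9 × 29.8367 = 593.7503.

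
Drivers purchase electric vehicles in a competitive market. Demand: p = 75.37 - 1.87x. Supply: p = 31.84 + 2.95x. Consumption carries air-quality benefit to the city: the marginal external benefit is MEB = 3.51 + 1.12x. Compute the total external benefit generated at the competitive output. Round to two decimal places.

77.37

Market equilibrium (private): 31.84 + 2.95x = 75.37 - 1.87x → x_m = 9.0311.
Total external benefit = ∫₀^{x_m} (3.51 + 1.12x) dx = 3.51×9.0311 + ½×1.12×9.0311² = 77.3732.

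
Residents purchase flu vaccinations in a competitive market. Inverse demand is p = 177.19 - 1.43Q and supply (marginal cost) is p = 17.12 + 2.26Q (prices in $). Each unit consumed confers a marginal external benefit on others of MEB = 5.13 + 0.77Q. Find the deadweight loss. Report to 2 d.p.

DWL = $254.23

Market equilibrium (private): 17.12 + 2.26Q = 177.19 - 1.43Q → Q_m = 43.3794.
Social marginal benefit = demand + MEB = 182.32 - 0.66Q.
Set SMB = MC: 182.32 - 0.66Q = 17.12 + 2.26Q → Q* = 56.5753.
The welfare-loss triangle has base |Q_m − Q*| and height MEB(Q_m) (the vertical gap between SMB and MC is zero at Q* and MEB at Q_m).
DWL = ½ × 13.1959 × 38.5321 = 254.2329.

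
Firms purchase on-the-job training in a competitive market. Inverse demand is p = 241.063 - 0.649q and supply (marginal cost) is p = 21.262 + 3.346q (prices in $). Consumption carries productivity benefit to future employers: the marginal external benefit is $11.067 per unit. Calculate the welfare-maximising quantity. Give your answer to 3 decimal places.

q* = 57.789

Social marginal benefit = demand + MEB = 252.130 - 0.649q.
Set SMB = MC: 252.130 - 0.649q = 21.262 + 3.346q → q* = 57.7892.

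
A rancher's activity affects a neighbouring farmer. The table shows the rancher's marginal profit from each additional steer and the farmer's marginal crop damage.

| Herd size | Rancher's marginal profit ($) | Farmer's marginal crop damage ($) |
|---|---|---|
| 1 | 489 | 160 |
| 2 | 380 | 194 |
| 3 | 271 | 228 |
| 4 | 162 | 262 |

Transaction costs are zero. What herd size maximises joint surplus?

3

Bargaining reaches the level where marginal profit last exceeds marginal crop damage.
That holds through level 3 (271 ≥ 228) but not at 4 (162 < 262).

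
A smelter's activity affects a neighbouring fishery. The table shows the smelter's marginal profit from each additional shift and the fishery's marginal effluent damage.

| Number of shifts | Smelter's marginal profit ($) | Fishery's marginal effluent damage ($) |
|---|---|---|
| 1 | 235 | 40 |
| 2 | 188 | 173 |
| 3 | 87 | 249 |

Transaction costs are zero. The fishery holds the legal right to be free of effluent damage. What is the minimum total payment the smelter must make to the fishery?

Efficient level: marginal profit ≥ marginal effluent damage through level 2, so k* = 2.
With the fishery holding the right, the smelter must at least compensate total damage at k*: 40 + 173 = 213.

$213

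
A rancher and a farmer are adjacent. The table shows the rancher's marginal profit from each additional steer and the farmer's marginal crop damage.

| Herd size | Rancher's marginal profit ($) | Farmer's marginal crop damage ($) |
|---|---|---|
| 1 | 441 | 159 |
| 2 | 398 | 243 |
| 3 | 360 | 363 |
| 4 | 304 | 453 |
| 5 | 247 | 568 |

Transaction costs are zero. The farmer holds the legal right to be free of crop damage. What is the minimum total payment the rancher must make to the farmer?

Efficient level: marginal profit ≥ marginal crop damage through level 2, so k* = 2.
With the farmer holding the right, the rancher must at least compensate total damage at k*: 159 + 243 = 402.

$402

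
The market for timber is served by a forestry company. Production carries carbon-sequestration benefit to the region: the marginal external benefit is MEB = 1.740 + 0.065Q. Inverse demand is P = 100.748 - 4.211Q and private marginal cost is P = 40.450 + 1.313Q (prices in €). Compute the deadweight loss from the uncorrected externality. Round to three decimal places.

Market equilibrium (private): 40.450 + 1.313Q = 100.748 - 4.211Q → Q_m = 10.9156.
Social marginal cost = private MC − MEB = 38.710 + 1.248Q.
Set SMC = demand: 38.710 + 1.248Q = 100.748 - 4.211Q → Q* = 11.3644.
The welfare-loss triangle has base |Q_m − Q*| and height MEB(Q_m) (the vertical gap between SMC and demand is zero at Q* and MEB at Q_m).
DWL = ½ × 0.4488 × 2.4495 = 0.5497.

DWL = €0.550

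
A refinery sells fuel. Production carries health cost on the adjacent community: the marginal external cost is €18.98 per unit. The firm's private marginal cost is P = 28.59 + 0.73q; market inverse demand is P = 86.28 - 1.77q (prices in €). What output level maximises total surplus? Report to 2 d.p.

Social marginal cost = private MC + MEC = 47.57 + 0.73q.
Set SMC = demand: 47.57 + 0.73q = 86.28 - 1.77q → q* = 15.4840.

q* = 15.48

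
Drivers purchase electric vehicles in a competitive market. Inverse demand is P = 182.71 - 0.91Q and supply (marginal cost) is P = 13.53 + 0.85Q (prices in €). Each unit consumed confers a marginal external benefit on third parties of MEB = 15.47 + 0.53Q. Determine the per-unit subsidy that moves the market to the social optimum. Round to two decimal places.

subsidy = €95.03 per unit

Social marginal benefit = demand + MEB = 198.18 - 0.38Q.
Set SMB = MC: 198.18 - 0.38Q = 13.53 + 0.85Q → Q* = 150.1220.
The Pigouvian subsidy equals MEB at Q*: 15.47 + 0.53×150.1220 = 95.0347.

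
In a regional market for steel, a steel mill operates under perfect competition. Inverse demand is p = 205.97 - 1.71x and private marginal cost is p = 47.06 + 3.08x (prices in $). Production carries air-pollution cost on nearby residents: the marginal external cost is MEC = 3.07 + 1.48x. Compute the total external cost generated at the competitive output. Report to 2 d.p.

Market equilibrium (private): 47.06 + 3.08x = 205.97 - 1.71x → x_m = 33.1754.
Total external cost = ∫₀^{x_m} (3.07 + 1.48x) dx = 3.07×33.1754 + ½×1.48×33.1754² = 916.2978.

$916.30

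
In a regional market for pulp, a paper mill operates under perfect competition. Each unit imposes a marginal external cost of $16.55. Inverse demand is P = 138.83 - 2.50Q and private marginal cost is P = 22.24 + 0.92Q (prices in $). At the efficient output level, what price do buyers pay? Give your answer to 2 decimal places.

P = $65.70

Social marginal cost = private MC + MEC = 38.79 + 0.92Q.
Set SMC = demand: 38.79 + 0.92Q = 138.83 - 2.50Q → Q* = 29.2515.
Consumer price on the demand curve at Q*: 138.83 − 2.50×29.2515 = 65.7013.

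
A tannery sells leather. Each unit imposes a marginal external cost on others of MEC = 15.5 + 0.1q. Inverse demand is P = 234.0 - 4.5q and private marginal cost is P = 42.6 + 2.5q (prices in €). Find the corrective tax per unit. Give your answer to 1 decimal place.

tax = €18.0 per unit

Social marginal cost = private MC + MEC = 58.1 + 2.6q.
Set SMC = demand: 58.1 + 2.6q = 234.0 - 4.5q → q* = 24.7746.
The Pigouvian tax equals MEC at q*: 15.5 + 0.1×24.7746 = 17.9775.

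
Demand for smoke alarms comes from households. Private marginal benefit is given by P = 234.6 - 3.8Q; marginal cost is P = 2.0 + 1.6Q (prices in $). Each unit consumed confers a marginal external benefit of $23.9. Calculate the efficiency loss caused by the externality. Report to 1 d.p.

Market equilibrium (private): 2.0 + 1.6Q = 234.6 - 3.8Q → Q_m = 43.0741.
Social marginal benefit = demand + MEB = 258.5 - 3.8Q.
Set SMB = MC: 258.5 - 3.8Q = 2.0 + 1.6Q → Q* = 47.5000.
The welfare-loss triangle has base |Q_m − Q*| and height MEB(Q_m) (the vertical gap between SMB and MC is zero at Q* and MEB at Q_m).
DWL = ½ × 4.4259 × 23.9000 = 52.8895.

DWL = $52.9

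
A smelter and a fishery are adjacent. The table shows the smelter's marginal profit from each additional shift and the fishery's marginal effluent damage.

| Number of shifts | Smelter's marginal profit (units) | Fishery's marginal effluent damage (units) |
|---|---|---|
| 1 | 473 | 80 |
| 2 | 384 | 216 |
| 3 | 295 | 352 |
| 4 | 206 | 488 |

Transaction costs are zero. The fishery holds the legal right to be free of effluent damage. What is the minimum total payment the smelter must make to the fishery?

Efficient level: marginal profit ≥ marginal effluent damage through level 2, so k* = 2.
With the fishery holding the right, the smelter must at least compensate total damage at k*: 80 + 216 = 296.

296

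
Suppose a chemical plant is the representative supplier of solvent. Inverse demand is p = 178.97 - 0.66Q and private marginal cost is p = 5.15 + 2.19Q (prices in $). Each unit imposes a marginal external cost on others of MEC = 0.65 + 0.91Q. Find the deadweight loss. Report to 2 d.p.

Market equilibrium (private): 5.15 + 2.19Q = 178.97 - 0.66Q → Q_m = 60.9895.
Social marginal cost = private MC + MEC = 5.80 + 3.10Q.
Set SMC = demand: 5.80 + 3.10Q = 178.97 - 0.66Q → Q* = 46.0559.
The loss is the area between SMC and demand from Q* to Q_m; with linear curves that's a triangle of height MEC(Q_m).
DWL = ½ × 14.9336 × 56.1504 = 419.2638.

DWL = $419.26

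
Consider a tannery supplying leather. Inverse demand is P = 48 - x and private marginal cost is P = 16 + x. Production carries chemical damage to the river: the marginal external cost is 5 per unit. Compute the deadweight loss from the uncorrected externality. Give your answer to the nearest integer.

Market equilibrium (private): 16 + x = 48 - x → x_m = 16.0000.
Social marginal cost = private MC + MEC = 21 + x.
Set SMC = demand: 21 + x = 48 - x → x* = 13.5000.
Height of the DWL triangle at x_m is SMC(x_m) − demand(x_m) = MEC(x_m) = 5.0000.
DWL = ½ × 2.5000 × 5.0000 = 6.2500.

DWL = 6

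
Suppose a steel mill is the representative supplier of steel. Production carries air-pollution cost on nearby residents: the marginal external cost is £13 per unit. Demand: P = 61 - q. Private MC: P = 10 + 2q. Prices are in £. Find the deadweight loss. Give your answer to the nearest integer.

Market equilibrium (private): 10 + 2q = 61 - q → q_m = 17.0000.
Social marginal cost = private MC + MEC = 23 + 2q.
Set SMC = demand: 23 + 2q = 61 - q → q* = 12.6667.
The loss is the area between SMC and demand from q* to q_m; with linear curves that's a triangle of height MEC(q_m).
DWL = ½ × 4.3333 × 13.0000 = 28.1665.

DWL = £28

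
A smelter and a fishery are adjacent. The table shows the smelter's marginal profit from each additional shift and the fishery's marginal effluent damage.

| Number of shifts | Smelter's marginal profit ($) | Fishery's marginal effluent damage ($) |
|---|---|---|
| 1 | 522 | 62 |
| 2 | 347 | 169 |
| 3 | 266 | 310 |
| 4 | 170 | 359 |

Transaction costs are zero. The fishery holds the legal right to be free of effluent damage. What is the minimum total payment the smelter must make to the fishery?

$231

Efficient level: marginal profit ≥ marginal effluent damage through level 2, so k* = 2.
With the fishery holding the right, the smelter must at least compensate total damage at k*: 62 + 169 = 231.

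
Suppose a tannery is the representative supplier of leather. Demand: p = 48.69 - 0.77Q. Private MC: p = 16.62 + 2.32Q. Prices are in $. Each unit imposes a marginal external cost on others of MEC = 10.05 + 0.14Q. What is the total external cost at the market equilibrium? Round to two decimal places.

Market equilibrium (private): 16.62 + 2.32Q = 48.69 - 0.77Q → Q_m = 10.3786.
Total external cost = ∫₀^{Q_m} (10.05 + 0.14Q) dQ = 10.05×10.3786 + ½×0.14×10.3786² = 111.8450.

$111.85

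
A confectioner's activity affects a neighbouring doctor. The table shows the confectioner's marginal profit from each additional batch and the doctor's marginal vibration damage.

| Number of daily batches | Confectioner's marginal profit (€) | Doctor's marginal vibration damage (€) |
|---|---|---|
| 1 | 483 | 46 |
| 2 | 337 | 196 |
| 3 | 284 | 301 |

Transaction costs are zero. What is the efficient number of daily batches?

2

Bargaining reaches the level where marginal profit last exceeds marginal vibration damage.
That holds through level 2 (337 ≥ 196) but not at 3 (284 < 301).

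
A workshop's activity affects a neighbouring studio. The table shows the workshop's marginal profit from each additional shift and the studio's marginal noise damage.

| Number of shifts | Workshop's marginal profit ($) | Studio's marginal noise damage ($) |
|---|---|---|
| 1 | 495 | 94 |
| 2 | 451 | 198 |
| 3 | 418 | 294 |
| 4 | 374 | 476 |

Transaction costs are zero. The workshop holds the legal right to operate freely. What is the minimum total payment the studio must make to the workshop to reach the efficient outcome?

Left alone the workshop would choose level 4 (marginal profit stays positive).
Efficient level: k* = 3 (marginal profit ≥ marginal noise damage through 3).
The studio must at least cover the workshop's forgone profit from cutting 4→3: 374 = 374.

$374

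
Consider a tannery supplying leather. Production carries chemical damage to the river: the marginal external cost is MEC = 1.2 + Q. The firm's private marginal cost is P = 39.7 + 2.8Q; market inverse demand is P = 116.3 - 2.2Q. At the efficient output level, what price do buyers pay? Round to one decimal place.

P = 88.7

Social marginal cost = private MC + MEC = 40.9 + 3.8Q.
Set SMC = demand: 40.9 + 3.8Q = 116.3 - 2.2Q → Q* = 12.5667.
Consumer price on the demand curve at Q*: 116.3 − 2.2×12.5667 = 88.6533.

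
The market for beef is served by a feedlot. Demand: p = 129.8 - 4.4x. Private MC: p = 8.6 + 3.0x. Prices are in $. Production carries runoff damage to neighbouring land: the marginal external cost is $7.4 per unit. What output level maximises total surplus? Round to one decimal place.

x* = 15.4

Social marginal cost = private MC + MEC = 16.0 + 3.0x.
Set SMC = demand: 16.0 + 3.0x = 129.8 - 4.4x → x* = 15.3784.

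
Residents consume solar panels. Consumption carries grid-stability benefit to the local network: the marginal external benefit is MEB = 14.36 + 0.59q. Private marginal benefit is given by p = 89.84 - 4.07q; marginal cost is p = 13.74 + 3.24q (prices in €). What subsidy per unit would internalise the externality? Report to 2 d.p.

subsidy = €22.30 per unit

Social marginal benefit = demand + MEB = 104.20 - 3.48q.
Set SMB = MC: 104.20 - 3.48q = 13.74 + 3.24q → q* = 13.4613.
The Pigouvian subsidy equals MEB at q*: 14.36 + 0.59×13.4613 = 22.3022.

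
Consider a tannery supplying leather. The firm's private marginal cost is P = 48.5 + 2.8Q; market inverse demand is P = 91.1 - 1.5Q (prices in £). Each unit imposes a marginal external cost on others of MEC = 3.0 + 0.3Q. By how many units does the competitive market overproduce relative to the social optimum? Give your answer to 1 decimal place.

Market equilibrium (private): 48.5 + 2.8Q = 91.1 - 1.5Q → Q_m = 9.9070.
Social marginal cost = private MC + MEC = 51.5 + 3.1Q.
Set SMC = demand: 51.5 + 3.1Q = 91.1 - 1.5Q → Q* = 8.6087.
Gap = |9.9070 − 8.6087| = 1.2983.

1.3 units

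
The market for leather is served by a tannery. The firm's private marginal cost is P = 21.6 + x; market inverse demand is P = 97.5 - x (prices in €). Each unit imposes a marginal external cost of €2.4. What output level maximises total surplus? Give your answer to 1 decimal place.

x* = 36.8

Social marginal cost = private MC + MEC = 24.0 + x.
Set SMC = demand: 24.0 + x = 97.5 - x → x* = 36.7500.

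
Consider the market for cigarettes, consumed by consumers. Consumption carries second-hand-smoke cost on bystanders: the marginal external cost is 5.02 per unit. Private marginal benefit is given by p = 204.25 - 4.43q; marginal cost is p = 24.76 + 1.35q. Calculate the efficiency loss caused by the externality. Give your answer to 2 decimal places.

Market equilibrium (private): 24.76 + 1.35q = 204.25 - 4.43q → q_m = 31.0536.
Social marginal benefit = demand − MEC = 199.23 - 4.43q.
Set SMB = MC: 199.23 - 4.43q = 24.76 + 1.35q → q* = 30.1851.
Between q* and q_m the wedge MC − SMB runs linearly from 0 to MEC(q_m), so the loss is a triangle.
DWL = ½ × 0.8685 × 5.0200 = 2.1799.

DWL = 2.18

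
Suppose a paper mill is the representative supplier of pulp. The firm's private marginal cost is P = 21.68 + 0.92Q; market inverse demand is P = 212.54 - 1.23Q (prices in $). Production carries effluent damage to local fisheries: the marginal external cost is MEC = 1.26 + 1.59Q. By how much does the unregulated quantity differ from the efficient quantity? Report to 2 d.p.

Market equilibrium (private): 21.68 + 0.92Q = 212.54 - 1.23Q → Q_m = 88.7721.
Social marginal cost = private MC + MEC = 22.94 + 2.51Q.
Set SMC = demand: 22.94 + 2.51Q = 212.54 - 1.23Q → Q* = 50.6952.
Gap = |88.7721 − 50.6952| = 38.0769.

38.08 units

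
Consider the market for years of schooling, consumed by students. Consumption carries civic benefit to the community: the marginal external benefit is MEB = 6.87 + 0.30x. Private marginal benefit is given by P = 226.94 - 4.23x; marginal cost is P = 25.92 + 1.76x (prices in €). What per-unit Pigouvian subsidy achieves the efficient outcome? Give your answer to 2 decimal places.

subsidy = €17.83 per unit

Social marginal benefit = demand + MEB = 233.81 - 3.93x.
Set SMB = MC: 233.81 - 3.93x = 25.92 + 1.76x → x* = 36.5360.
The Pigouvian subsidy equals MEB at x*: 6.87 + 0.30×36.5360 = 17.8308.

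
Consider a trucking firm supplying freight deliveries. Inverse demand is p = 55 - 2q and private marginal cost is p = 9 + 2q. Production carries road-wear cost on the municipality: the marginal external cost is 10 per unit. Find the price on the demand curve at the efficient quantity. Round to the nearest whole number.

Social marginal cost = private MC + MEC = 19 + 2q.
Set SMC = demand: 19 + 2q = 55 - 2q → q* = 9.0000.
Consumer price on the demand curve at q*: 55 − 2×9.0000 = 37.0000.

P = 37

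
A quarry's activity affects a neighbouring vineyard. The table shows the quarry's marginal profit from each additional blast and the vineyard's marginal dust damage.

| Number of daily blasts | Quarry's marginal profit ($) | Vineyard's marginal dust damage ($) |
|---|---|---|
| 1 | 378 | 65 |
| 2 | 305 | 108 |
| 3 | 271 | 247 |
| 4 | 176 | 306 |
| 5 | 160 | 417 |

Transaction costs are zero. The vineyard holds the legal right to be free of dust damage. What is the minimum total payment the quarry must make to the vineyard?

$420

Efficient level: marginal profit ≥ marginal dust damage through level 3, so k* = 3.
With the vineyard holding the right, the quarry must at least compensate total damage at k*: 65 + 108 + 247 = 420.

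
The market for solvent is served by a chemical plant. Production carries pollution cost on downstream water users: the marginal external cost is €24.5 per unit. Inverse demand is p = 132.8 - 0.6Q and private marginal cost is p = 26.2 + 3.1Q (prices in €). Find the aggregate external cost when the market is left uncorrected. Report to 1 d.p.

€705.9

Market equilibrium (private): 26.2 + 3.1Q = 132.8 - 0.6Q → Q_m = 28.8108.
Total external cost = MEC × Q_m = 24.5 × 28.8108 = 705.8646.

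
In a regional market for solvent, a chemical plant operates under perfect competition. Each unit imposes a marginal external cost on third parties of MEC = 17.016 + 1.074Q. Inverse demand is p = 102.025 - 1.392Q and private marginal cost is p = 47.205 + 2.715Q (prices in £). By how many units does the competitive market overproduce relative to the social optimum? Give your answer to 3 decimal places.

6.051 units

Market equilibrium (private): 47.205 + 2.715Q = 102.025 - 1.392Q → Q_m = 13.3479.
Social marginal cost = private MC + MEC = 64.221 + 3.789Q.
Set SMC = demand: 64.221 + 3.789Q = 102.025 - 1.392Q → Q* = 7.2967.
Gap = |13.3479 − 7.2967| = 6.0512.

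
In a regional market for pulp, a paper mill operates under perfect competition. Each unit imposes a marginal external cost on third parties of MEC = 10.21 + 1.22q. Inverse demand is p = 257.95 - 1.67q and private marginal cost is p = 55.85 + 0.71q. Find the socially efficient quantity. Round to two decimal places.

q* = 53.30

Social marginal cost = private MC + MEC = 66.06 + 1.93q.
Set SMC = demand: 66.06 + 1.93q = 257.95 - 1.67q → q* = 53.3028.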